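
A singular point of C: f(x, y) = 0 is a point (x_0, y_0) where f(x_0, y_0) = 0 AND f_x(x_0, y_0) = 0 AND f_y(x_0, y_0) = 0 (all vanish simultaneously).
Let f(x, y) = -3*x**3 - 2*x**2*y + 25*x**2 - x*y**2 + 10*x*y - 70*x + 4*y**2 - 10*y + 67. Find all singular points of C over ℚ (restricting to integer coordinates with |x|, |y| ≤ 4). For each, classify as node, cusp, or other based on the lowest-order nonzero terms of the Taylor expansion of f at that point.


Singular points: {(3, -1)}; classification: cusp.

Compute partial derivatives:
  f_x = -9*x**2 - 4*x*y + 50*x - y**2 + 10*y - 70.
  f_y = -2*x**2 - 2*x*y + 10*x + 8*y - 10.
Scan x_0 ∈ {−4, ..., 4}. For each x_0, f_y(x_0, y) is a polynomial in y; find its integer roots y ∈ {−4, ..., 4}, then test f_x and f at those candidates.
  x = -4: f_y(-4, y) = 16*y - 82; no integer root y with |y| ≤ 4.
  x = -3: f_y(-3, y) = 14*y - 58; no integer root y with |y| ≤ 4.
  x = -2: f_y(-2, y) = 12*y - 38; no integer root y with |y| ≤ 4.
  x = -1: f_y(-1, y) = 10*y - 22; no integer root y with |y| ≤ 4.
  x = 0: f_y(0, y) = 8*y - 10; no integer root y with |y| ≤ 4.
  x = 1: f_y(1, y) = 6*y - 2; no integer root y with |y| ≤ 4.
  x = 2: f_y(2, y) = 4*y + 2; no integer root y with |y| ≤ 4.
  x = 3: f_y(3, y) = 2*y + 2; vanishes at y ∈ {-1}. (3, -1): f_x = 0, f = 0 — SINGULAR.
  x = 4: f_y(4, y) = -2; no integer root y with |y| ≤ 4.
Only singular point on the grid: (3, -1).
Classify: substitute x = 3 + u, y = -1 + v and expand: f = -3*u**3 - 2*u**2*v - u*v**2 + v**2.
No constant or linear terms (consistent with a singular point). Quadratic part: v**2. Cubic part: -3*u**3 - 2*u**2*v - u*v**2.
The quadratic part v**2 is a perfect square, so there is a single (double) tangent line v = 0, i.e. y = -1. Restricting the cubic part to that line (v = 0) leaves -3*u**3 ≠ 0, so f is not divisible by v and the branch is v² ≈ 3*u**3 to lowest order — this is a cusp.
Classification: cusp.


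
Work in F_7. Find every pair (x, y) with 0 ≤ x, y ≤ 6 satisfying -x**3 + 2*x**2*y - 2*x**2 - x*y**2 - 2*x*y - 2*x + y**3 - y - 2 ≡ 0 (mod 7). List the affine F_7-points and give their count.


Affine F_7-points: {(1, 0), (2, 6), (3, 2), (3, 4), (4, 4), (6, 4)}; count = 6.

For each of the 49 pairs (x, y) ∈ F_7², evaluate f(x, y) mod 7. Record the zeros.
  x = 0: [0↦5, 1↦5, 2↦4, 3↦1, 4↦2, 5↦6, 6↦5]  zeros at y ∈ ∅
  x = 1: [0↦0, 1↦6, 2↦2, 3↦1, 4↦2, 5↦4, 6↦6]  zeros at y ∈ {0}
  x = 2: [0↦6, 1↦1, 2↦5, 3↦3, 4↦1, 5↦5, 6↦0]  zeros at y ∈ {6}
  x = 3: [0↦3, 1↦5, 2↦0, 3↦1, 4↦0, 5↦3, 6↦2]  zeros at y ∈ {2, 4}
  x = 4: [0↦6, 1↦5, 2↦2, 3↦3, 4↦0, 5↦6, 6↦6]  zeros at y ∈ {4}
  x = 5: [0↦2, 1↦2, 2↦5, 3↦3, 4↦2, 5↦1, 6↦6]  zeros at y ∈ ∅
  x = 6: [0↦6, 1↦4, 2↦3, 3↦2, 4↦0, 5↦3, 6↦3]  zeros at y ∈ {4}
Collecting zeros: affine points = {(1, 0), (2, 6), (3, 2), (3, 4), (4, 4), (6, 4)}.
Total count |C(F_7)_aff| = 6.


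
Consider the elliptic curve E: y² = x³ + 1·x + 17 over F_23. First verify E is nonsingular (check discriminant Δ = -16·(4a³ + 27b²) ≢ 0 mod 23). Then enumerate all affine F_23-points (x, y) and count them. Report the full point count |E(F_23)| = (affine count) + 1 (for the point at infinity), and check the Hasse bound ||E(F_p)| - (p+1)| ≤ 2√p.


Affine points = {(2, 2), (2, 21), (3, 1), (3, 22), (4, 4), (4, 19), (5, 3), (5, 20), (6, 3), (6, 20), (8, 10), (8, 13), (11, 5), (11, 18), (12, 3), (12, 20), (15, 7), (15, 16), (16, 9), (16, 14), (17, 5), (17, 18), (18, 5), (18, 18), (19, 8), (19, 15)}; affine count = 26; |E(F_23)| = 27.

Discriminant check: Δ ∝ 4a³ + 27b² = 4·1³ + 27·17² = 4·1 + 27·289 ≡ 10 (mod 23). Nonzero ⇒ E is nonsingular.
For each x ∈ F_23, compute rhs = x³ + 1·x + 17 mod 23, then count y ∈ F_23 with y² ≡ rhs.
  x = 0: rhs = 17, matching y values: none (0 points).
  x = 1: rhs = 19, matching y values: none (0 points).
  x = 2: rhs = 4, matching y values: 2, 21 (2 points).
  x = 3: rhs = 1, matching y values: 1, 22 (2 points).
  x = 4: rhs = 16, matching y values: 4, 19 (2 points).
  x = 5: rhs = 9, matching y values: 3, 20 (2 points).
  x = 6: rhs = 9, matching y values: 3, 20 (2 points).
  x = 7: rhs = 22, matching y values: none (0 points).
  x = 8: rhs = 8, matching y values: 10, 13 (2 points).
  x = 9: rhs = 19, matching y values: none (0 points).
  x = 10: rhs = 15, matching y values: none (0 points).
  x = 11: rhs = 2, matching y values: 5, 18 (2 points).
  x = 12: rhs = 9, matching y values: 3, 20 (2 points).
  x = 13: rhs = 19, matching y values: none (0 points).
  x = 14: rhs = 15, matching y values: none (0 points).
  x = 15: rhs = 3, matching y values: 7, 16 (2 points).
  x = 16: rhs = 12, matching y values: 9, 14 (2 points).
  x = 17: rhs = 2, matching y values: 5, 18 (2 points).
  x = 18: rhs = 2, matching y values: 5, 18 (2 points).
  x = 19: rhs = 18, matching y values: 8, 15 (2 points).
  x = 20: rhs = 10, matching y values: none (0 points).
  x = 21: rhs = 7, matching y values: none (0 points).
  x = 22: rhs = 15, matching y values: none (0 points).
Total affine count: 26.
Full point count |E(F_23)| = 26 + 1 = 27.
Hasse bound: |27 − (23+1)| = |3| = 3 ≤ 2√23 ≈ 9.5917 ✓.


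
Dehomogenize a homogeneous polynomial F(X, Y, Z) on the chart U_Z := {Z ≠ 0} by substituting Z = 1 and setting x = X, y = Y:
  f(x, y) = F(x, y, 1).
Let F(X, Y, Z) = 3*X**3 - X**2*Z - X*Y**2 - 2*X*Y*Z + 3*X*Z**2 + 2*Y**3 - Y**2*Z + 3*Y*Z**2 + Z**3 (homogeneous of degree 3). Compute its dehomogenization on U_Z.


f(x, y) = 3*x**3 - x**2 - x*y**2 - 2*x*y + 3*x + 2*y**3 - y**2 + 3*y + 1

On U_Z we set Z = 1. Each monomial c·X^i·Y^j·Z^k in F becomes c·x^i·y^j·1^k = c·x^i·y^j.
Substituting Z = 1: F(X, Y, 1) = 3*x**3 - x**2 - x*y**2 - 2*x*y + 3*x + 2*y**3 - y**2 + 3*y + 1.
Note: deg(f) ≤ deg(F) = 3; strict inequality happens when F is divisible by Z (lost terms).


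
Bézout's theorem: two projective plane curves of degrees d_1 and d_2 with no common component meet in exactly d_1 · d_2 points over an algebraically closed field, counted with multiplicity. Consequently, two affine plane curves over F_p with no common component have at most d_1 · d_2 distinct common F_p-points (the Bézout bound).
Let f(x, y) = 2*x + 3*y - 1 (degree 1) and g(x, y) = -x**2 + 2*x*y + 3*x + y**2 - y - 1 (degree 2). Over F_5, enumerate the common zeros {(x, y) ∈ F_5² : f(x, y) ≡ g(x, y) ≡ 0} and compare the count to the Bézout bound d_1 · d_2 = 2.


Common zeros: ∅; count = 0; Bézout bound = 2.

deg(f) = 1, deg(g) = 2, so Bézout bound = 2.
Scan x ∈ F_5. For each x, list the y ∈ F_5 with f(x, y) ≡ 0 and those with g(x, y) ≡ 0 (mod 5); the common zeros in that column are the intersection.
  x = 0: f ≡ 0 at y ∈ {2}; g ≡ 0 at y ∈ {3}; common: ∅.
  x = 1: f ≡ 0 at y ∈ {3}; g ≡ 0 at y ∈ ∅; common: ∅.
  x = 2: f ≡ 0 at y ∈ {4}; g ≡ 0 at y ∈ {1}; common: ∅.
  x = 3: f ≡ 0 at y ∈ {0}; g ≡ 0 at y ∈ {1, 4}; common: ∅.
  x = 4: f ≡ 0 at y ∈ {1}; g ≡ 0 at y ∈ {0, 3}; common: ∅.
Collecting: common zeros = ∅, so the count is 0.
Comparison with the Bézout bound: 0 ≤ 2 = deg(f)·deg(g), as expected for curves with no common component (the affine F_5-count falls short of the bound because intersections may lie at infinity, over extension fields, or carry multiplicity).


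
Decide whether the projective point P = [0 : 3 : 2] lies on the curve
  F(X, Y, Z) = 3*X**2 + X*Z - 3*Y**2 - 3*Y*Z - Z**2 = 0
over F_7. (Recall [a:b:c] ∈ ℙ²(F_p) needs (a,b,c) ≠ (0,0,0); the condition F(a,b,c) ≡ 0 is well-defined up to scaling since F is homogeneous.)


F(0,3,2) ≡ 0 (mod 7); P is on the curve.

Evaluate F(0, 3, 2) term-by-term (mod 7).
  3*X**2 ↦ 3·0·1·1 = 0
  X*Z ↦ 1·0·1·2 = 0
  -3*Y**2 ↦ -3·1·9·1 = -27
  -3*Y*Z ↦ -3·1·3·2 = -18
  -Z**2 ↦ -1·1·1·4 = -4
Sum: F(0, 3, 2) = (0) + (0) + (-27) + (-18) + (-4) = -49.
Reducing mod 7: -49 ≡ 0 (mod 7).
Since F(a, b, c) ≡ 0 (mod 7), P lies on the curve.


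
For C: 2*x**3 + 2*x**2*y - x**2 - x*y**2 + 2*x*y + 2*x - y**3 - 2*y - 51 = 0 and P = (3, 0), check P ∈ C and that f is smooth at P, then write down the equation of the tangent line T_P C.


Tangent line at P: 50*x + 22*y - 150 = 0.

Step 1: f(3, 0) = 0, so P lies on C.
Step 2: partial derivatives
  f_x(x, y) = 6*x**2 + 4*x*y - 2*x - y**2 + 2*y + 2, f_y(x, y) = 2*x**2 - 2*x*y + 2*x - 3*y**2 - 2.
  f_x(P) = 50, f_y(P) = 22 (gradient nonzero, so P is smooth).
Step 3: tangent line at P: 50·(x − 3) + 22·(y − 0) = 0.
Expanding: 50*x + 22*y - 150 = 0.


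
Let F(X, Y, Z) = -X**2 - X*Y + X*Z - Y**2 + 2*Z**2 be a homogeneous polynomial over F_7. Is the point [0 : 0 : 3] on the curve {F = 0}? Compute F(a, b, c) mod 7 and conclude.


F(0,0,3) ≡ 4 (mod 7); P is NOT on the curve.

Evaluate F(0, 0, 3) term-by-term (mod 7).
  -X**2 ↦ -1·0·1·1 = 0
  -X*Y ↦ -1·0·0·1 = 0
  X*Z ↦ 1·0·1·3 = 0
  -Y**2 ↦ -1·1·0·1 = 0
  2*Z**2 ↦ 2·1·1·9 = 18
Sum: F(0, 0, 3) = (0) + (0) + (0) + (0) + (18) = 18.
Reducing mod 7: 18 ≡ 4 (mod 7).
Since F(a, b, c) ≡ 4 ≠ 0 (mod 7), P does NOT lie on the curve.


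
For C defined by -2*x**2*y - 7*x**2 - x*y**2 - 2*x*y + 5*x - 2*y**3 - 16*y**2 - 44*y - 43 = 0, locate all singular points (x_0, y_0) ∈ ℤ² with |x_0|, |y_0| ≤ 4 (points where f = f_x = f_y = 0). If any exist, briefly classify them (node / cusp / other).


Singular points: {(1, -3)}; classification: node.

Compute partial derivatives:
  f_x = -4*x*y - 14*x - y**2 - 2*y + 5.
  f_y = -2*x**2 - 2*x*y - 2*x - 6*y**2 - 32*y - 44.
Scan x_0 ∈ {−4, ..., 4}. For each x_0, f_y(x_0, y) is a polynomial in y; find its integer roots y ∈ {−4, ..., 4}, then test f_x and f at those candidates.
  x = -4: f_y(-4, y) = -6*y**2 - 24*y - 68; no integer root y with |y| ≤ 4.
  x = -3: f_y(-3, y) = -6*y**2 - 26*y - 56; no integer root y with |y| ≤ 4.
  x = -2: f_y(-2, y) = -6*y**2 - 28*y - 48; no integer root y with |y| ≤ 4.
  x = -1: f_y(-1, y) = -6*y**2 - 30*y - 44; no integer root y with |y| ≤ 4.
  x = 0: f_y(0, y) = -6*y**2 - 32*y - 44; no integer root y with |y| ≤ 4.
  x = 1: f_y(1, y) = -6*y**2 - 34*y - 48; vanishes at y ∈ {-3}. (1, -3): f_x = 0, f = 0 — SINGULAR.
  x = 2: f_y(2, y) = -6*y**2 - 36*y - 56; no integer root y with |y| ≤ 4.
  x = 3: f_y(3, y) = -6*y**2 - 38*y - 68; no integer root y with |y| ≤ 4.
  x = 4: f_y(4, y) = -6*y**2 - 40*y - 84; no integer root y with |y| ≤ 4.
Only singular point on the grid: (1, -3).
Classify: substitute x = 1 + u, y = -3 + v and expand: f = -2*u**2*v - u**2 - u*v**2 - 2*v**3 + v**2.
No constant or linear terms (consistent with a singular point). Quadratic part: -u**2 + v**2. Cubic part: -2*u**2*v - u*v**2 - 2*v**3.
The quadratic part v**2 - u**2 = (v − u)(v + u) splits into two distinct linear factors, so there are two distinct tangent lines y − -3 = ±(x − 1) — this is a node (ordinary double point).
Classification: node.


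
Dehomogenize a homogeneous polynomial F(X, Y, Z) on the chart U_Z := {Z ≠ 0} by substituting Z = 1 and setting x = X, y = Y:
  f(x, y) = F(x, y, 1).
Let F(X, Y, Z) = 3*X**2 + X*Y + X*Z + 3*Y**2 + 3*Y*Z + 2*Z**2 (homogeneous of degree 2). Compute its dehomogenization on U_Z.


f(x, y) = 3*x**2 + x*y + x + 3*y**2 + 3*y + 2

On U_Z we set Z = 1. Each monomial c·X^i·Y^j·Z^k in F becomes c·x^i·y^j·1^k = c·x^i·y^j.
Substituting Z = 1: F(X, Y, 1) = 3*x**2 + x*y + x + 3*y**2 + 3*y + 2.
Note: deg(f) ≤ deg(F) = 2; strict inequality happens when F is divisible by Z (lost terms).


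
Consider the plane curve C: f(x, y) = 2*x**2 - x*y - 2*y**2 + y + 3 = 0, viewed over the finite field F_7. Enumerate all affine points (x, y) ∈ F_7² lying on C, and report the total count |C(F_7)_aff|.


Affine F_7-points: {(0, 5), (0, 6), (3, 0), (3, 6), (4, 0), (4, 2), (6, 3), (6, 5)}; count = 8.

For each of the 49 pairs (x, y) ∈ F_7², evaluate f(x, y) mod 7. Record the zeros.
  x = 0: [0↦3, 1↦2, 2↦4, 3↦2, 4↦3, 5↦0, 6↦0]  zeros at y ∈ {5, 6}
  x = 1: [0↦5, 1↦3, 2↦4, 3↦1, 4↦1, 5↦4, 6↦3]  zeros at y ∈ ∅
  x = 2: [0↦4, 1↦1, 2↦1, 3↦4, 4↦3, 5↦5, 6↦3]  zeros at y ∈ ∅
  x = 3: [0↦0, 1↦3, 2↦2, 3↦4, 4↦2, 5↦3, 6↦0]  zeros at y ∈ {0, 6}
  x = 4: [0↦0, 1↦2, 2↦0, 3↦1, 4↦5, 5↦5, 6↦1]  zeros at y ∈ {0, 2}
  x = 5: [0↦4, 1↦5, 2↦2, 3↦2, 4↦5, 5↦4, 6↦6]  zeros at y ∈ ∅
  x = 6: [0↦5, 1↦5, 2↦1, 3↦0, 4↦2, 5↦0, 6↦1]  zeros at y ∈ {3, 5}
Collecting zeros: affine points = {(0, 5), (0, 6), (3, 0), (3, 6), (4, 0), (4, 2), (6, 3), (6, 5)}.
Total count |C(F_7)_aff| = 8.


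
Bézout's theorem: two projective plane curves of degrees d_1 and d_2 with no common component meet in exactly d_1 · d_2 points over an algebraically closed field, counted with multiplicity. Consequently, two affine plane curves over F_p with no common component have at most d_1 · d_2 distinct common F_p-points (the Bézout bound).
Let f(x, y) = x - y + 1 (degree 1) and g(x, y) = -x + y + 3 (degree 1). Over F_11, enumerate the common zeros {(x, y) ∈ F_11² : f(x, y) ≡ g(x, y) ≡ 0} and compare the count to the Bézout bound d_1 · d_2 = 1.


Common zeros: ∅; count = 0; Bézout bound = 1.

deg(f) = 1, deg(g) = 1, so Bézout bound = 1.
Scan x ∈ F_11. For each x, list the y ∈ F_11 with f(x, y) ≡ 0 and those with g(x, y) ≡ 0 (mod 11); the common zeros in that column are the intersection.
  x = 0: f ≡ 0 at y ∈ {1}; g ≡ 0 at y ∈ {8}; common: ∅.
  x = 1: f ≡ 0 at y ∈ {2}; g ≡ 0 at y ∈ {9}; common: ∅.
  x = 2: f ≡ 0 at y ∈ {3}; g ≡ 0 at y ∈ {10}; common: ∅.
  x = 3: f ≡ 0 at y ∈ {4}; g ≡ 0 at y ∈ {0}; common: ∅.
  x = 4: f ≡ 0 at y ∈ {5}; g ≡ 0 at y ∈ {1}; common: ∅.
  x = 5: f ≡ 0 at y ∈ {6}; g ≡ 0 at y ∈ {2}; common: ∅.
  x = 6: f ≡ 0 at y ∈ {7}; g ≡ 0 at y ∈ {3}; common: ∅.
  x = 7: f ≡ 0 at y ∈ {8}; g ≡ 0 at y ∈ {4}; common: ∅.
  x = 8: f ≡ 0 at y ∈ {9}; g ≡ 0 at y ∈ {5}; common: ∅.
  x = 9: f ≡ 0 at y ∈ {10}; g ≡ 0 at y ∈ {6}; common: ∅.
  x = 10: f ≡ 0 at y ∈ {0}; g ≡ 0 at y ∈ {7}; common: ∅.
Collecting: common zeros = ∅, so the count is 0.
Comparison with the Bézout bound: 0 ≤ 1 = deg(f)·deg(g), as expected for curves with no common component (the affine F_11-count falls short of the bound because intersections may lie at infinity, over extension fields, or carry multiplicity).


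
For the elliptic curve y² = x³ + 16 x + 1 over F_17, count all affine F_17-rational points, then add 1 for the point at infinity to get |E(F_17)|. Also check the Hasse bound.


Affine points = {(0, 1), (0, 16), (1, 1), (1, 16), (3, 5), (3, 12), (5, 6), (5, 11), (12, 0), (13, 3), (13, 14), (16, 1), (16, 16)}; affine count = 13; |E(F_17)| = 14.

Discriminant check: Δ ∝ 4a³ + 27b² = 4·16³ + 27·1² = 4·4096 + 27·1 ≡ 6 (mod 17). Nonzero ⇒ E is nonsingular.
For each x ∈ F_17, compute rhs = x³ + 16·x + 1 mod 17, then count y ∈ F_17 with y² ≡ rhs.
  x = 0: rhs = 1, matching y values: 1, 16 (2 points).
  x = 1: rhs = 1, matching y values: 1, 16 (2 points).
  x = 2: rhs = 7, matching y values: none (0 points).
  x = 3: rhs = 8, matching y values: 5, 12 (2 points).
  x = 4: rhs = 10, matching y values: none (0 points).
  x = 5: rhs = 2, matching y values: 6, 11 (2 points).
  x = 6: rhs = 7, matching y values: none (0 points).
  x = 7: rhs = 14, matching y values: none (0 points).
  x = 8: rhs = 12, matching y values: none (0 points).
  x = 9: rhs = 7, matching y values: none (0 points).
  x = 10: rhs = 5, matching y values: none (0 points).
  x = 11: rhs = 12, matching y values: none (0 points).
  x = 12: rhs = 0, matching y values: 0 (1 points).
  x = 13: rhs = 9, matching y values: 3, 14 (2 points).
  x = 14: rhs = 11, matching y values: none (0 points).
  x = 15: rhs = 12, matching y values: none (0 points).
  x = 16: rhs = 1, matching y values: 1, 16 (2 points).
Total affine count: 13.
Full point count |E(F_17)| = 13 + 1 = 14.
Hasse bound: |14 − (17+1)| = |-4| = 4 ≤ 2√17 ≈ 8.2462 ✓.


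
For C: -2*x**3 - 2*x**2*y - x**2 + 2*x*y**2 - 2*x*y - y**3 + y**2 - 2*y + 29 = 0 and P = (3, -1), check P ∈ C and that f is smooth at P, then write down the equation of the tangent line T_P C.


Tangent line at P: -44*x - 43*y + 89 = 0.

Step 1: f(3, -1) = 0, so P lies on C.
Step 2: partial derivatives
  f_x(x, y) = -6*x**2 - 4*x*y - 2*x + 2*y**2 - 2*y, f_y(x, y) = -2*x**2 + 4*x*y - 2*x - 3*y**2 + 2*y - 2.
  f_x(P) = -44, f_y(P) = -43 (gradient nonzero, so P is smooth).
Step 3: tangent line at P: -44·(x − 3) + -43·(y − -1) = 0.
Expanding: -44*x - 43*y + 89 = 0.


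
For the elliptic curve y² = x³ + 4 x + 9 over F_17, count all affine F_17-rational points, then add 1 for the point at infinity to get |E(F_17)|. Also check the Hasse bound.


Affine points = {(0, 3), (0, 14), (2, 5), (2, 12), (4, 2), (4, 15), (5, 1), (5, 16), (8, 3), (8, 14), (9, 3), (9, 14), (12, 0), (14, 2), (14, 15), (16, 2), (16, 15)}; affine count = 17; |E(F_17)| = 18.

Discriminant check: Δ ∝ 4a³ + 27b² = 4·4³ + 27·9² = 4·64 + 27·81 ≡ 12 (mod 17). Nonzero ⇒ E is nonsingular.
For each x ∈ F_17, compute rhs = x³ + 4·x + 9 mod 17, then count y ∈ F_17 with y² ≡ rhs.
  x = 0: rhs = 9, matching y values: 3, 14 (2 points).
  x = 1: rhs = 14, matching y values: none (0 points).
  x = 2: rhs = 8, matching y values: 5, 12 (2 points).
  x = 3: rhs = 14, matching y values: none (0 points).
  x = 4: rhs = 4, matching y values: 2, 15 (2 points).
  x = 5: rhs = 1, matching y values: 1, 16 (2 points).
  x = 6: rhs = 11, matching y values: none (0 points).
  x = 7: rhs = 6, matching y values: none (0 points).
  x = 8: rhs = 9, matching y values: 3, 14 (2 points).
  x = 9: rhs = 9, matching y values: 3, 14 (2 points).
  x = 10: rhs = 12, matching y values: none (0 points).
  x = 11: rhs = 7, matching y values: none (0 points).
  x = 12: rhs = 0, matching y values: 0 (1 points).
  x = 13: rhs = 14, matching y values: none (0 points).
  x = 14: rhs = 4, matching y values: 2, 15 (2 points).
  x = 15: rhs = 10, matching y values: none (0 points).
  x = 16: rhs = 4, matching y values: 2, 15 (2 points).
Total affine count: 17.
Full point count |E(F_17)| = 17 + 1 = 18.
Hasse bound: |18 − (17+1)| = |0| = 0 ≤ 2√17 ≈ 8.2462 ✓.


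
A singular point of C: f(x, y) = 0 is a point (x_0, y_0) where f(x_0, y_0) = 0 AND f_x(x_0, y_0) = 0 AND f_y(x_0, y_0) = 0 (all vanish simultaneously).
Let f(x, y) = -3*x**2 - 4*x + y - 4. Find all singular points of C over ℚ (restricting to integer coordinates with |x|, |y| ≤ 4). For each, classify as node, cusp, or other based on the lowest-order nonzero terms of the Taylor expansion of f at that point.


No singular points in the scanned grid; C is smooth there.

Compute partial derivatives:
  f_x = -6*x - 4.
  f_y = 1.
f_y = 1 is a nonzero constant, so f_y never vanishes: no point (x, y) can satisfy f = f_x = f_y = 0. In particular no (x, y) ∈ {−4, ..., 4}² is singular; the curve is smooth.


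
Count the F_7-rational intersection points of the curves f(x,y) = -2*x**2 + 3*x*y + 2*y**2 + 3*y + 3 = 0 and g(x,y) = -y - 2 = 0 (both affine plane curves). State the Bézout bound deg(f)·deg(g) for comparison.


Common zeros: ∅; count = 0; Bézout bound = 2.

deg(f) = 2, deg(g) = 1, so Bézout bound = 2.
Scan x ∈ F_7. For each x, list the y ∈ F_7 with f(x, y) ≡ 0 and those with g(x, y) ≡ 0 (mod 7); the common zeros in that column are the intersection.
  x = 0: f ≡ 0 at y ∈ ∅; g ≡ 0 at y ∈ {5}; common: ∅.
  x = 1: f ≡ 0 at y ∈ {2}; g ≡ 0 at y ∈ {5}; common: ∅.
  x = 2: f ≡ 0 at y ∈ {2, 4}; g ≡ 0 at y ∈ {5}; common: ∅.
  x = 3: f ≡ 0 at y ∈ ∅; g ≡ 0 at y ∈ {5}; common: ∅.
  x = 4: f ≡ 0 at y ∈ {4, 6}; g ≡ 0 at y ∈ {5}; common: ∅.
  x = 5: f ≡ 0 at y ∈ {6}; g ≡ 0 at y ∈ {5}; common: ∅.
  x = 6: f ≡ 0 at y ∈ ∅; g ≡ 0 at y ∈ {5}; common: ∅.
Collecting: common zeros = ∅, so the count is 0.
Comparison with the Bézout bound: 0 ≤ 2 = deg(f)·deg(g), as expected for curves with no common component (the affine F_7-count falls short of the bound because intersections may lie at infinity, over extension fields, or carry multiplicity).


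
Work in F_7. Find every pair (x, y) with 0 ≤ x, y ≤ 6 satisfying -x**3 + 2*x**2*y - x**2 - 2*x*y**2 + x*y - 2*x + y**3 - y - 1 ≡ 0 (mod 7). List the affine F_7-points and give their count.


Affine F_7-points: {(0, 5), (1, 4), (2, 2), (3, 1), (3, 6), (4, 6), (5, 0)}; count = 7.

For each of the 49 pairs (x, y) ∈ F_7², evaluate f(x, y) mod 7. Record the zeros.
  x = 0: [0↦6, 1↦6, 2↦5, 3↦2, 4↦3, 5↦0, 6↦6]  zeros at y ∈ {5}
  x = 1: [0↦2, 1↦3, 2↦6, 3↦3, 4↦0, 5↦3, 6↦4]  zeros at y ∈ {4}
  x = 2: [0↦4, 1↦3, 2↦0, 3↦1, 4↦5, 5↦4, 6↦4]  zeros at y ∈ {2}
  x = 3: [0↦6, 1↦0, 2↦2, 3↦4, 4↦5, 5↦4, 6↦0]  zeros at y ∈ {1, 6}
  x = 4: [0↦2, 1↦2, 2↦6, 3↦6, 4↦1, 5↦4, 6↦0]  zeros at y ∈ {6}
  x = 5: [0↦0, 1↦3, 2↦6, 3↦1, 4↦1, 5↦5, 6↦5]  zeros at y ∈ {0}
  x = 6: [0↦1, 1↦4, 2↦3, 3↦4, 4↦6, 5↦1, 6↦2]  zeros at y ∈ ∅
Collecting zeros: affine points = {(0, 5), (1, 4), (2, 2), (3, 1), (3, 6), (4, 6), (5, 0)}.
Total count |C(F_7)_aff| = 7.


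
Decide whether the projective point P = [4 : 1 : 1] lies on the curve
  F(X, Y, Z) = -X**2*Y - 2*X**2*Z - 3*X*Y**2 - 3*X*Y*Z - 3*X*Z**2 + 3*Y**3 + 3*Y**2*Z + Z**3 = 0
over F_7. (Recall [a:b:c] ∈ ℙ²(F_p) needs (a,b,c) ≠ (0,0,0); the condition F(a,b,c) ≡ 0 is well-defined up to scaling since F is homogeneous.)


F(4,1,1) ≡ 0 (mod 7); P is on the curve.

Evaluate F(4, 1, 1) term-by-term (mod 7).
  -X**2*Y ↦ -1·16·1·1 = -16
  -2*X**2*Z ↦ -2·16·1·1 = -32
  -3*X*Y**2 ↦ -3·4·1·1 = -12
  -3*X*Y*Z ↦ -3·4·1·1 = -12
  -3*X*Z**2 ↦ -3·4·1·1 = -12
  3*Y**3 ↦ 3·1·1·1 = 3
  3*Y**2*Z ↦ 3·1·1·1 = 3
  Z**3 ↦ 1·1·1·1 = 1
Sum: F(4, 1, 1) = (-16) + (-32) + (-12) + (-12) + (-12) + (3) + (3) + (1) = -77.
Reducing mod 7: -77 ≡ 0 (mod 7).
Since F(a, b, c) ≡ 0 (mod 7), P lies on the curve.


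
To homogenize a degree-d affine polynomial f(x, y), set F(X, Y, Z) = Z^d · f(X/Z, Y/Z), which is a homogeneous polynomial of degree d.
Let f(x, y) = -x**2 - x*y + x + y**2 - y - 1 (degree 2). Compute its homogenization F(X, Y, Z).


F(X, Y, Z) = -X**2 - X*Y + X*Z + Y**2 - Y*Z - Z**2

deg(f) = 2.
Substitute x = X/Z, y = Y/Z into f, then multiply by Z^2.
  monomial -1·x^2·y^0 ↦ -1·X^2·Y^0·Z^0.
  monomial -1·x^1·y^1 ↦ -1·X^1·Y^1·Z^0.
  monomial 1·x^1·y^0 ↦ 1·X^1·Y^0·Z^1.
  monomial 1·x^0·y^2 ↦ 1·X^0·Y^2·Z^0.
  monomial -1·x^0·y^1 ↦ -1·X^0·Y^1·Z^1.
  monomial -1·x^0·y^0 ↦ -1·X^0·Y^0·Z^2.
Collecting: F(X, Y, Z) = -X**2 - X*Y + X*Z + Y**2 - Y*Z - Z**2.


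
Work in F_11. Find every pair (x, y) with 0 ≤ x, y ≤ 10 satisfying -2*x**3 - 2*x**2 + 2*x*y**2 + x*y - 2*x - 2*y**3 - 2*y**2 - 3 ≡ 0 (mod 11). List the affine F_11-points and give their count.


Affine F_11-points: {(0, 8), (2, 7), (2, 9), (3, 7), (3, 8), (3, 9), (4, 4), (4, 6), (5, 7), (5, 9), (5, 10), (7, 3), (7, 6), (7, 8), (10, 6)}; count = 15.

For each of the 121 pairs (x, y) ∈ F_11², evaluate f(x, y) mod 11. Record the zeros.
  x = 0: [0↦8, 1↦4, 2↦6, 3↦2, 4↦2, 5↦5, 6↦10, 7↦5, 8↦0, 9↦5, 10↦8]  zeros at y ∈ {8}
  x = 1: [0↦2, 1↦1, 2↦10, 3↦6, 4↦10, 5↦10, 6↦5, 7↦5, 8↦9, 9↦5, 10↦3]  zeros at y ∈ ∅
  x = 2: [0↦2, 1↦4, 2↦9, 3↦5, 4↦2, 5↦10, 6↦6, 7↦0, 8↦2, 9↦0, 10↦4]  zeros at y ∈ {7, 9}
  x = 3: [0↦7, 1↦1, 2↦2, 3↦9, 4↦10, 5↦4, 6↦1, 7↦0, 8↦0, 9↦0, 10↦10]  zeros at y ∈ {7, 8, 9}
  x = 4: [0↦5, 1↦2, 2↦10, 3↦6, 4↦0, 5↦2, 6↦0, 7↦4, 8↦2, 9↦4, 10↦9]  zeros at y ∈ {4, 6}
  x = 5: [0↦6, 1↦6, 2↦10, 3↦6, 4↦4, 5↦3, 6↦2, 7↦0, 8↦7, 9↦0, 10↦0]  zeros at y ∈ {7, 9, 10}
  x = 6: [0↦9, 1↦1, 2↦1, 3↦8, 4↦10, 5↦6, 6↦6, 7↦9, 8↦3, 9↦9, 10↦4]  zeros at y ∈ ∅
  x = 7: [0↦2, 1↦8, 2↦4, 3↦0, 4↦6, 5↦10, 6↦0, 7↦8, 8↦0, 9↦8, 10↦9]  zeros at y ∈ {3, 6, 8}
  x = 8: [0↦6, 1↦4, 2↦7, 3↦3, 4↦2, 5↦3, 6↦5, 7↦7, 8↦8, 9↦7, 10↦3]  zeros at y ∈ ∅
  x = 9: [0↦9, 1↦10, 2↦9, 3↦5, 4↦8, 5↦6, 6↦9, 7↦5, 8↦4, 9↦5, 10↦7]  zeros at y ∈ ∅
  x = 10: [0↦10, 1↦3, 2↦9, 3↦5, 4↦1, 5↦7, 6↦0, 7↦1, 8↦9, 9↦1, 10↦9]  zeros at y ∈ {6}
Collecting zeros: affine points = {(0, 8), (2, 7), (2, 9), (3, 7), (3, 8), (3, 9), (4, 4), (4, 6), (5, 7), (5, 9), (5, 10), (7, 3), (7, 6), (7, 8), (10, 6)}.
Total count |C(F_11)_aff| = 15.


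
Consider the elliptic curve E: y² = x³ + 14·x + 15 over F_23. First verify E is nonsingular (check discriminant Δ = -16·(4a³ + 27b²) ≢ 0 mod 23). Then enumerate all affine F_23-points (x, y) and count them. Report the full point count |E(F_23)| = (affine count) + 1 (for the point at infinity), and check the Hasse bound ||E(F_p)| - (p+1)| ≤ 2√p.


Affine points = {(5, 7), (5, 16), (6, 4), (6, 19), (8, 8), (8, 15), (12, 5), (12, 18), (13, 5), (13, 18), (15, 9), (15, 14), (18, 2), (18, 21), (21, 5), (21, 18), (22, 0)}; affine count = 17; |E(F_23)| = 18.

Discriminant check: Δ ∝ 4a³ + 27b² = 4·14³ + 27·15² = 4·2744 + 27·225 ≡ 8 (mod 23). Nonzero ⇒ E is nonsingular.
For each x ∈ F_23, compute rhs = x³ + 14·x + 15 mod 23, then count y ∈ F_23 with y² ≡ rhs.
  x = 0: rhs = 15, matching y values: none (0 points).
  x = 1: rhs = 7, matching y values: none (0 points).
  x = 2: rhs = 5, matching y values: none (0 points).
  x = 3: rhs = 15, matching y values: none (0 points).
  x = 4: rhs = 20, matching y values: none (0 points).
  x = 5: rhs = 3, matching y values: 7, 16 (2 points).
  x = 6: rhs = 16, matching y values: 4, 19 (2 points).
  x = 7: rhs = 19, matching y values: none (0 points).
  x = 8: rhs = 18, matching y values: 8, 15 (2 points).
  x = 9: rhs = 19, matching y values: none (0 points).
  x = 10: rhs = 5, matching y values: none (0 points).
  x = 11: rhs = 5, matching y values: none (0 points).
  x = 12: rhs = 2, matching y values: 5, 18 (2 points).
  x = 13: rhs = 2, matching y values: 5, 18 (2 points).
  x = 14: rhs = 11, matching y values: none (0 points).
  x = 15: rhs = 12, matching y values: 9, 14 (2 points).
  x = 16: rhs = 11, matching y values: none (0 points).
  x = 17: rhs = 14, matching y values: none (0 points).
  x = 18: rhs = 4, matching y values: 2, 21 (2 points).
  x = 19: rhs = 10, matching y values: none (0 points).
  x = 20: rhs = 15, matching y values: none (0 points).
  x = 21: rhs = 2, matching y values: 5, 18 (2 points).
  x = 22: rhs = 0, matching y values: 0 (1 points).
Total affine count: 17.
Full point count |E(F_23)| = 17 + 1 = 18.
Hasse bound: |18 − (23+1)| = |-6| = 6 ≤ 2√23 ≈ 9.5917 ✓.


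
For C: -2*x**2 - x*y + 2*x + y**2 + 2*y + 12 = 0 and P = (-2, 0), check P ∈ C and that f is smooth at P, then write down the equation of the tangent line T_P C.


Tangent line at P: 10*x + 4*y + 20 = 0.

Step 1: f(-2, 0) = 0, so P lies on C.
Step 2: partial derivatives
  f_x(x, y) = -4*x - y + 2, f_y(x, y) = -x + 2*y + 2.
  f_x(P) = 10, f_y(P) = 4 (gradient nonzero, so P is smooth).
Step 3: tangent line at P: 10·(x − -2) + 4·(y − 0) = 0.
Expanding: 10*x + 4*y + 20 = 0.


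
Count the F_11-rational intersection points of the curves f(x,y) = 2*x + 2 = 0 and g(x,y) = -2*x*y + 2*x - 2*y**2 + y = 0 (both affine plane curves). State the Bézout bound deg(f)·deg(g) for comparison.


Common zeros: {(10, 3), (10, 4)}; count = 2; Bézout bound = 2.

deg(f) = 1, deg(g) = 2, so Bézout bound = 2.
Scan x ∈ F_11. For each x, list the y ∈ F_11 with f(x, y) ≡ 0 and those with g(x, y) ≡ 0 (mod 11); the common zeros in that column are the intersection.
  x = 0: f ≡ 0 at y ∈ ∅; g ≡ 0 at y ∈ {0, 6}; common: ∅.
  x = 1: f ≡ 0 at y ∈ ∅; g ≡ 0 at y ∈ ∅; common: ∅.
  x = 2: f ≡ 0 at y ∈ ∅; g ≡ 0 at y ∈ ∅; common: ∅.
  x = 3: f ≡ 0 at y ∈ ∅; g ≡ 0 at y ∈ ∅; common: ∅.
  x = 4: f ≡ 0 at y ∈ ∅; g ≡ 0 at y ∈ {5, 8}; common: ∅.
  x = 5: f ≡ 0 at y ∈ ∅; g ≡ 0 at y ∈ ∅; common: ∅.
  x = 6: f ≡ 0 at y ∈ ∅; g ≡ 0 at y ∈ ∅; common: ∅.
  x = 7: f ≡ 0 at y ∈ ∅; g ≡ 0 at y ∈ ∅; common: ∅.
  x = 8: f ≡ 0 at y ∈ ∅; g ≡ 0 at y ∈ {2, 7}; common: ∅.
  x = 9: f ≡ 0 at y ∈ ∅; g ≡ 0 at y ∈ {9, 10}; common: ∅.
  x = 10: f ≡ 0 at y ∈ {0, 1, 2, 3, 4, 5, 6, 7, 8, 9, 10}; g ≡ 0 at y ∈ {3, 4}; common: {3, 4}.
Collecting: common zeros = {(10, 3), (10, 4)}, so the count is 2.
Comparison with the Bézout bound: 2 ≤ 2 = deg(f)·deg(g), as expected for curves with no common component (the bound is attained).


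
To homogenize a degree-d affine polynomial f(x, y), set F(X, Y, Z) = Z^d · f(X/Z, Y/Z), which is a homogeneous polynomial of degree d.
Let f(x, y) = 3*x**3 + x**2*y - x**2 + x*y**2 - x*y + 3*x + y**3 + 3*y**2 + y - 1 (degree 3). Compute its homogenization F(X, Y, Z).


F(X, Y, Z) = 3*X**3 + X**2*Y - X**2*Z + X*Y**2 - X*Y*Z + 3*X*Z**2 + Y**3 + 3*Y**2*Z + Y*Z**2 - Z**3

deg(f) = 3.
Substitute x = X/Z, y = Y/Z into f, then multiply by Z^3.
  monomial 3·x^3·y^0 ↦ 3·X^3·Y^0·Z^0.
  monomial 1·x^2·y^1 ↦ 1·X^2·Y^1·Z^0.
  monomial -1·x^2·y^0 ↦ -1·X^2·Y^0·Z^1.
  monomial 1·x^1·y^2 ↦ 1·X^1·Y^2·Z^0.
  monomial -1·x^1·y^1 ↦ -1·X^1·Y^1·Z^1.
  monomial 3·x^1·y^0 ↦ 3·X^1·Y^0·Z^2.
  monomial 1·x^0·y^3 ↦ 1·X^0·Y^3·Z^0.
  monomial 3·x^0·y^2 ↦ 3·X^0·Y^2·Z^1.
  monomial 1·x^0·y^1 ↦ 1·X^0·Y^1·Z^2.
  monomial -1·x^0·y^0 ↦ -1·X^0·Y^0·Z^3.
Collecting: F(X, Y, Z) = 3*X**3 + X**2*Y - X**2*Z + X*Y**2 - X*Y*Z + 3*X*Z**2 + Y**3 + 3*Y**2*Z + Y*Z**2 - Z**3.


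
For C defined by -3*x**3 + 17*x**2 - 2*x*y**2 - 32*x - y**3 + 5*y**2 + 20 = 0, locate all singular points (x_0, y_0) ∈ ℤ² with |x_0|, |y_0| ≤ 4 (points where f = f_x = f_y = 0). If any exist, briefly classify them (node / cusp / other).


Singular points: {(2, 0)}; classification: node.

Compute partial derivatives:
  f_x = -9*x**2 + 34*x - 2*y**2 - 32.
  f_y = -4*x*y - 3*y**2 + 10*y.
Scan x_0 ∈ {−4, ..., 4}. For each x_0, f_y(x_0, y) is a polynomial in y; find its integer roots y ∈ {−4, ..., 4}, then test f_x and f at those candidates.
  x = -4: f_y(-4, y) = -3*y**2 + 26*y; vanishes at y ∈ {0}. (-4, 0): f_x = -312 ≠ 0.
  x = -3: f_y(-3, y) = -3*y**2 + 22*y; vanishes at y ∈ {0}. (-3, 0): f_x = -215 ≠ 0.
  x = -2: f_y(-2, y) = -3*y**2 + 18*y; vanishes at y ∈ {0}. (-2, 0): f_x = -136 ≠ 0.
  x = -1: f_y(-1, y) = -3*y**2 + 14*y; vanishes at y ∈ {0}. (-1, 0): f_x = -75 ≠ 0.
  x = 0: f_y(0, y) = -3*y**2 + 10*y; vanishes at y ∈ {0}. (0, 0): f_x = -32 ≠ 0.
  x = 1: f_y(1, y) = -3*y**2 + 6*y; vanishes at y ∈ {0, 2}. (1, 0): f_x = -7 ≠ 0; (1, 2): f_x = -15 ≠ 0.
  x = 2: f_y(2, y) = -3*y**2 + 2*y; vanishes at y ∈ {0}. (2, 0): f_x = 0, f = 0 — SINGULAR.
  x = 3: f_y(3, y) = -3*y**2 - 2*y; vanishes at y ∈ {0}. (3, 0): f_x = -11 ≠ 0.
  x = 4: f_y(4, y) = -3*y**2 - 6*y; vanishes at y ∈ {-2, 0}. (4, -2): f_x = -48 ≠ 0; (4, 0): f_x = -40 ≠ 0.
Only singular point on the grid: (2, 0).
Classify: substitute x = 2 + u, y = 0 + v and expand: f = -3*u**3 - u**2 - 2*u*v**2 - v**3 + v**2.
No constant or linear terms (consistent with a singular point). Quadratic part: -u**2 + v**2. Cubic part: -3*u**3 - 2*u*v**2 - v**3.
The quadratic part v**2 - u**2 = (v − u)(v + u) splits into two distinct linear factors, so there are two distinct tangent lines y − 0 = ±(x − 2) — this is a node (ordinary double point).
Classification: node.


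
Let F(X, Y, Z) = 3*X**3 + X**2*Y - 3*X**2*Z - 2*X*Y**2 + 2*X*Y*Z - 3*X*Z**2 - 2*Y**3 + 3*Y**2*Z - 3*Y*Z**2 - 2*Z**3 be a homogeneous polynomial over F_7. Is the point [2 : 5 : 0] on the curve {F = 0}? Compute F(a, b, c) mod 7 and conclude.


F(2,5,0) ≡ 2 (mod 7); P is NOT on the curve.

Evaluate F(2, 5, 0) term-by-term (mod 7).
  3*X**3 ↦ 3·8·1·1 = 24
  X**2*Y ↦ 1·4·5·1 = 20
  -3*X**2*Z ↦ -3·4·1·0 = 0
  -2*X*Y**2 ↦ -2·2·25·1 = -100
  2*X*Y*Z ↦ 2·2·5·0 = 0
  -3*X*Z**2 ↦ -3·2·1·0 = 0
  -2*Y**3 ↦ -2·1·125·1 = -250
  3*Y**2*Z ↦ 3·1·25·0 = 0
  -3*Y*Z**2 ↦ -3·1·5·0 = 0
  -2*Z**3 ↦ -2·1·1·0 = 0
Sum: F(2, 5, 0) = (24) + (20) + (0) + (-100) + (0) + (0) + (-250) + (0) + (0) + (0) = -306.
Reducing mod 7: -306 ≡ 2 (mod 7).
Since F(a, b, c) ≡ 2 ≠ 0 (mod 7), P does NOT lie on the curve.


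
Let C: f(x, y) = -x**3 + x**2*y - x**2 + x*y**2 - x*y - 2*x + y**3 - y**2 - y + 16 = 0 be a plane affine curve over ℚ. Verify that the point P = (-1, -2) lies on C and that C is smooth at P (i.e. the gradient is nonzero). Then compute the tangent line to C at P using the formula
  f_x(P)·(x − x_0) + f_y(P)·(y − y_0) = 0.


Tangent line at P: 7*x + 21*y + 49 = 0.

Step 1: f(-1, -2) = 0, so P lies on C.
Step 2: partial derivatives
  f_x(x, y) = -3*x**2 + 2*x*y - 2*x + y**2 - y - 2, f_y(x, y) = x**2 + 2*x*y - x + 3*y**2 - 2*y - 1.
  f_x(P) = 7, f_y(P) = 21 (gradient nonzero, so P is smooth).
Step 3: tangent line at P: 7·(x − -1) + 21·(y − -2) = 0.
Expanding: 7*x + 21*y + 49 = 0.


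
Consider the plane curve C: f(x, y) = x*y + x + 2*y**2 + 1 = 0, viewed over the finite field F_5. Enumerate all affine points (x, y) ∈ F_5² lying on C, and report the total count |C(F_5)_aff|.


Affine F_5-points: {(1, 1), (2, 2), (4, 0), (4, 3)}; count = 4.

For each of the 25 pairs (x, y) ∈ F_5², evaluate f(x, y) mod 5. Record the zeros.
  x = 0: [0↦1, 1↦3, 2↦4, 3↦4, 4↦3]  zeros at y ∈ ∅
  x = 1: [0↦2, 1↦0, 2↦2, 3↦3, 4↦3]  zeros at y ∈ {1}
  x = 2: [0↦3, 1↦2, 2↦0, 3↦2, 4↦3]  zeros at y ∈ {2}
  x = 3: [0↦4, 1↦4, 2↦3, 3↦1, 4↦3]  zeros at y ∈ ∅
  x = 4: [0↦0, 1↦1, 2↦1, 3↦0, 4↦3]  zeros at y ∈ {0, 3}
Collecting zeros: affine points = {(1, 1), (2, 2), (4, 0), (4, 3)}.
Total count |C(F_5)_aff| = 4.


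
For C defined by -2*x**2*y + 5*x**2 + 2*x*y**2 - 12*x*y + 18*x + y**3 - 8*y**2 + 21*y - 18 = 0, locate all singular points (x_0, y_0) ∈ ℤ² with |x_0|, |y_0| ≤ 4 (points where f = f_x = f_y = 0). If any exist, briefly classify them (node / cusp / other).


Singular points: {(0, 3)}; classification: node.

Compute partial derivatives:
  f_x = -4*x*y + 10*x + 2*y**2 - 12*y + 18.
  f_y = -2*x**2 + 4*x*y - 12*x + 3*y**2 - 16*y + 21.
Scan x_0 ∈ {−4, ..., 4}. For each x_0, f_y(x_0, y) is a polynomial in y; find its integer roots y ∈ {−4, ..., 4}, then test f_x and f at those candidates.
  x = -4: f_y(-4, y) = 3*y**2 - 32*y + 37; no integer root y with |y| ≤ 4.
  x = -3: f_y(-3, y) = 3*y**2 - 28*y + 39; no integer root y with |y| ≤ 4.
  x = -2: f_y(-2, y) = 3*y**2 - 24*y + 37; no integer root y with |y| ≤ 4.
  x = -1: f_y(-1, y) = 3*y**2 - 20*y + 31; no integer root y with |y| ≤ 4.
  x = 0: f_y(0, y) = 3*y**2 - 16*y + 21; vanishes at y ∈ {3}. (0, 3): f_x = 0, f = 0 — SINGULAR.
  x = 1: f_y(1, y) = 3*y**2 - 12*y + 7; no integer root y with |y| ≤ 4.
  x = 2: f_y(2, y) = 3*y**2 - 8*y - 11; vanishes at y ∈ {-1}. (2, -1): f_x = 60 ≠ 0.
  x = 3: f_y(3, y) = 3*y**2 - 4*y - 33; no integer root y with |y| ≤ 4.
  x = 4: f_y(4, y) = 3*y**2 - 59; no integer root y with |y| ≤ 4.
Only singular point on the grid: (0, 3).
Classify: substitute x = 0 + u, y = 3 + v and expand: f = -2*u**2*v - u**2 + 2*u*v**2 + v**3 + v**2.
No constant or linear terms (consistent with a singular point). Quadratic part: -u**2 + v**2. Cubic part: -2*u**2*v + 2*u*v**2 + v**3.
The quadratic part v**2 - u**2 = (v − u)(v + u) splits into two distinct linear factors, so there are two distinct tangent lines y − 3 = ±(x − 0) — this is a node (ordinary double point).
Classification: node.


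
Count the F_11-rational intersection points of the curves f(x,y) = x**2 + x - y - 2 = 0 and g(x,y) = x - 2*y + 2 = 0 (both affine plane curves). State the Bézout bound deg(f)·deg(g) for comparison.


Common zeros: {(7, 10), (9, 0)}; count = 2; Bézout bound = 2.

deg(f) = 2, deg(g) = 1, so Bézout bound = 2.
Scan x ∈ F_11. For each x, list the y ∈ F_11 with f(x, y) ≡ 0 and those with g(x, y) ≡ 0 (mod 11); the common zeros in that column are the intersection.
  x = 0: f ≡ 0 at y ∈ {9}; g ≡ 0 at y ∈ {1}; common: ∅.
  x = 1: f ≡ 0 at y ∈ {0}; g ≡ 0 at y ∈ {7}; common: ∅.
  x = 2: f ≡ 0 at y ∈ {4}; g ≡ 0 at y ∈ {2}; common: ∅.
  x = 3: f ≡ 0 at y ∈ {10}; g ≡ 0 at y ∈ {8}; common: ∅.
  x = 4: f ≡ 0 at y ∈ {7}; g ≡ 0 at y ∈ {3}; common: ∅.
  x = 5: f ≡ 0 at y ∈ {6}; g ≡ 0 at y ∈ {9}; common: ∅.
  x = 6: f ≡ 0 at y ∈ {7}; g ≡ 0 at y ∈ {4}; common: ∅.
  x = 7: f ≡ 0 at y ∈ {10}; g ≡ 0 at y ∈ {10}; common: {10}.
  x = 8: f ≡ 0 at y ∈ {4}; g ≡ 0 at y ∈ {5}; common: ∅.
  x = 9: f ≡ 0 at y ∈ {0}; g ≡ 0 at y ∈ {0}; common: {0}.
  x = 10: f ≡ 0 at y ∈ {9}; g ≡ 0 at y ∈ {6}; common: ∅.
Collecting: common zeros = {(7, 10), (9, 0)}, so the count is 2.
Comparison with the Bézout bound: 2 ≤ 2 = deg(f)·deg(g), as expected for curves with no common component (the bound is attained).


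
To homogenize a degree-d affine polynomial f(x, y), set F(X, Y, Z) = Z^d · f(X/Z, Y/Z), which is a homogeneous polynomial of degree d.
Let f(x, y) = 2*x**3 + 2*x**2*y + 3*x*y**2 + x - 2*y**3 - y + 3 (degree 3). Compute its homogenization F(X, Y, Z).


F(X, Y, Z) = 2*X**3 + 2*X**2*Y + 3*X*Y**2 + X*Z**2 - 2*Y**3 - Y*Z**2 + 3*Z**3

deg(f) = 3.
Substitute x = X/Z, y = Y/Z into f, then multiply by Z^3.
  monomial 2·x^3·y^0 ↦ 2·X^3·Y^0·Z^0.
  monomial 2·x^2·y^1 ↦ 2·X^2·Y^1·Z^0.
  monomial 3·x^1·y^2 ↦ 3·X^1·Y^2·Z^0.
  monomial 1·x^1·y^0 ↦ 1·X^1·Y^0·Z^2.
  monomial -2·x^0·y^3 ↦ -2·X^0·Y^3·Z^0.
  monomial -1·x^0·y^1 ↦ -1·X^0·Y^1·Z^2.
  monomial 3·x^0·y^0 ↦ 3·X^0·Y^0·Z^3.
Collecting: F(X, Y, Z) = 2*X**3 + 2*X**2*Y + 3*X*Y**2 + X*Z**2 - 2*Y**3 - Y*Z**2 + 3*Z**3.


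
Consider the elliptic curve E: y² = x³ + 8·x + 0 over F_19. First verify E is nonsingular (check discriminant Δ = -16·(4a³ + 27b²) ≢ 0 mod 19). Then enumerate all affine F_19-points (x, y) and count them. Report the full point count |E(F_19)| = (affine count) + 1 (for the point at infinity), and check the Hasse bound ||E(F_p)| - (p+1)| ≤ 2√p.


Affine points = {(0, 0), (1, 3), (1, 16), (2, 9), (2, 10), (4, 1), (4, 18), (6, 6), (6, 13), (7, 0), (8, 5), (8, 14), (10, 4), (10, 15), (12, 0), (14, 5), (14, 14), (16, 5), (16, 14)}; affine count = 19; |E(F_19)| = 20.

Discriminant check: Δ ∝ 4a³ + 27b² = 4·8³ + 27·0² = 4·512 + 27·0 ≡ 15 (mod 19). Nonzero ⇒ E is nonsingular.
For each x ∈ F_19, compute rhs = x³ + 8·x + 0 mod 19, then count y ∈ F_19 with y² ≡ rhs.
  x = 0: rhs = 0, matching y values: 0 (1 points).
  x = 1: rhs = 9, matching y values: 3, 16 (2 points).
  x = 2: rhs = 5, matching y values: 9, 10 (2 points).
  x = 3: rhs = 13, matching y values: none (0 points).
  x = 4: rhs = 1, matching y values: 1, 18 (2 points).
  x = 5: rhs = 13, matching y values: none (0 points).
  x = 6: rhs = 17, matching y values: 6, 13 (2 points).
  x = 7: rhs = 0, matching y values: 0 (1 points).
  x = 8: rhs = 6, matching y values: 5, 14 (2 points).
  x = 9: rhs = 3, matching y values: none (0 points).
  x = 10: rhs = 16, matching y values: 4, 15 (2 points).
  x = 11: rhs = 13, matching y values: none (0 points).
  x = 12: rhs = 0, matching y values: 0 (1 points).
  x = 13: rhs = 2, matching y values: none (0 points).
  x = 14: rhs = 6, matching y values: 5, 14 (2 points).
  x = 15: rhs = 18, matching y values: none (0 points).
  x = 16: rhs = 6, matching y values: 5, 14 (2 points).
  x = 17: rhs = 14, matching y values: none (0 points).
  x = 18: rhs = 10, matching y values: none (0 points).
Total affine count: 19.
Full point count |E(F_19)| = 19 + 1 = 20.
Hasse bound: |20 − (19+1)| = |0| = 0 ≤ 2√19 ≈ 8.7178 ✓.


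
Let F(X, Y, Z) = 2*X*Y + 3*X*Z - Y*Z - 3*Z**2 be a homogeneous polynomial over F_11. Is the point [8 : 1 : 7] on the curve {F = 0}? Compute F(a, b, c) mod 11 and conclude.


F(8,1,7) ≡ 8 (mod 11); P is NOT on the curve.

Evaluate F(8, 1, 7) term-by-term (mod 11).
  2*X*Y ↦ 2·8·1·1 = 16
  3*X*Z ↦ 3·8·1·7 = 168
  -Y*Z ↦ -1·1·1·7 = -7
  -3*Z**2 ↦ -3·1·1·49 = -147
Sum: F(8, 1, 7) = (16) + (168) + (-7) + (-147) = 30.
Reducing mod 11: 30 ≡ 8 (mod 11).
Since F(a, b, c) ≡ 8 ≠ 0 (mod 11), P does NOT lie on the curve.
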